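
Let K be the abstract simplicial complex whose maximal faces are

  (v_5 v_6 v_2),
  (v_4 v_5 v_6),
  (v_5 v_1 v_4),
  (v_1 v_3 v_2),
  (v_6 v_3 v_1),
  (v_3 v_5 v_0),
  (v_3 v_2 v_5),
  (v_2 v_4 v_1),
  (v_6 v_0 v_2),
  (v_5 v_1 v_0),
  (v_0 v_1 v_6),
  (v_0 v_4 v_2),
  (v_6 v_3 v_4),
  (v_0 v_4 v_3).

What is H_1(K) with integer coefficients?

We work with the vertex ordering v_0 < v_1 < v_2 < v_3 < v_4 < v_5 < v_6. The simplices of K, each written with vertices in increasing order, are:

  0-simplices (7): [v_0], [v_1], [v_2], [v_3], [v_4], [v_5], [v_6]
  1-simplices (21): (21 of them)
  2-simplices (14): (14 of them)

giving chain groups C_0 ≅ Z^7, C_1 ≅ Z^21, C_2 ≅ Z^14.

Boundary ∂_1: C_1 → C_0 sends each edge [p,q] (with p < q) to q − p. For instance
  ∂[v_1,v_2] = [v_2] − [v_1].
As a 7×21 matrix over Z this has rank 6, with invariant factors (1,1,1,1,1,1).

Boundary ∂_2: C_2 → C_1 acts by ∂[p,q,r] = [q,r] − [p,r] + [p,q]. For instance
  ∂[v_0,v_3,v_5] = [v_3,v_5] − [v_0,v_5] + [v_0,v_3],
  ∂[v_1,v_4,v_5] = [v_4,v_5] − [v_1,v_5] + [v_1,v_4].
As a 21×14 matrix over Z this has rank 13, with invariant factors (1,1,1,1,1,1,1,1,1,1,1,1,1).

From H_k ≅ ker(∂_k) / im(∂_{k+1}) we obtain:

  H_1: rank ker ∂_1 − rank ∂_2 = (21 − 6) − 13 = 2, and the invariant factors of ∂_2 are all 1, so H_1 = Z^2.

H_1 = Z^2.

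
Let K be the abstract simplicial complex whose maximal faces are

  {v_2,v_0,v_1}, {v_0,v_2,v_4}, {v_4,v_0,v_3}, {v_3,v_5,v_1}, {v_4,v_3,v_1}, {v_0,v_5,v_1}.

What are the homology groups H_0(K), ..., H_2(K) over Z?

K has 6 vertices, 12 edges, 6 triangles.
rank ∂_0 = 0, rank ∂_1 = 5 ⇒ b_0 = 6 − 0 − 5 = 1; all invariant factors of ∂_1 are 1 so no torsion. So H_0 = Z.
rank ∂_1 = 5, rank ∂_2 = 6 ⇒ b_1 = 12 − 5 − 6 = 1; all invariant factors of ∂_2 are 1 so no torsion. So H_1 = Z.
rank ∂_2 = 6, rank ∂_3 = 0 ⇒ b_2 = 6 − 6 − 0 = 0. So H_2 = 0.

H_0 ≅ Z,  H_1 ≅ Z,  H_2 = 0.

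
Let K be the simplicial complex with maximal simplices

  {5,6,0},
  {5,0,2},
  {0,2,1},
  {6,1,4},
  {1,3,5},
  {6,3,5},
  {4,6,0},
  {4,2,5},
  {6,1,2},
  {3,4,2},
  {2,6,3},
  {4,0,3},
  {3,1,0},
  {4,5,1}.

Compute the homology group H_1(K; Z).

Take the total order 0 < 1 < 2 < 3 < 4 < 5 < 6 on the vertex set. Then K (dimension 2) consists of the simplices:

  0-simplices (7): [0], [1], [2], [3], [4], [5], [6]
  1-simplices (21): [0,1], [0,2], [0,3], [0,4], [0,5], [0,6], [1,2], [1,3], [1,4], [1,5], [1,6], [2,3], [2,4], [2,5], [2,6], [3,4], [3,5], [3,6], [4,5], [4,6], [5,6]
  2-simplices (14): [0,1,2], [0,1,3], [0,2,5], [0,3,4], [0,4,6], [0,5,6], [1,2,6], [1,3,5], [1,4,5], [1,4,6], [2,3,4], [2,3,6], [2,4,5], [3,5,6]

giving chain groups C_0 ≅ Z^7, C_1 ≅ Z^21, C_2 ≅ Z^14.

Boundary ∂_1: C_1 → C_0 maps an edge to its endpoints' difference, ∂[p,q] = q − p. For instance
  ∂[2,3] = [3] − [2].
This gives a 7×21 integer matrix of rank 6; reducing to Smith normal form yields diagonal entries (1,1,1,1,1,1).

Boundary ∂_2: C_2 → C_1 maps a triangle to the signed sum of its edges. For instance
  ∂[0,3,4] = [3,4] − [0,4] + [0,3],
  ∂[3,5,6] = [5,6] − [3,6] + [3,5].
The resulting 21×14 matrix has rank 13, and its Smith normal form has invariant factors (1,1,1,1,1,1,1,1,1,1,1,1,1).

Now H_k = ker ∂_k / im ∂_{k+1}, so:

  H_1: rank ker ∂_1 − rank ∂_2 = (21 − 6) − 13 = 2, and the invariant factors of ∂_2 are all 1, so H_1 = Z^2.

H_1 = Z^2.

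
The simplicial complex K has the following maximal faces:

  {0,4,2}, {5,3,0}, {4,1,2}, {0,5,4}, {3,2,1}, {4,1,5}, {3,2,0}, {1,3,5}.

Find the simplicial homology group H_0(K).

H_0 = Z.

Take the total order 0 < 1 < 2 < 3 < 4 < 5 on the vertex set. Then K (dimension 2) consists of the simplices:

  0-simplices (6): [0], [1], [2], [3], [4], [5]
  1-simplices (12): [0,2], [0,3], [0,4], [0,5], [1,2], [1,3], [1,4], [1,5], [2,3], [2,4], [3,5], [4,5]
  2-simplices (8): [0,2,3], [0,2,4], [0,3,5], [0,4,5], [1,2,3], [1,2,4], [1,3,5], [1,4,5]

so the chain groups are C_0 ≅ Z^6, C_1 ≅ Z^12, C_2 ≅ Z^8.

The boundary map ∂_1: C_1 → C_0 sends each edge [p,q] (with p < q) to q − p. For instance
  ∂[2,4] = [4] − [2].
As a 6×12 matrix over Z this has rank 5, with invariant factors (1,1,1,1,1).

Boundary ∂_2: C_2 → C_1 maps a triangle to the signed sum of its edges. For instance
  ∂[0,2,3] = [2,3] − [0,3] + [0,2],
  ∂[0,4,5] = [4,5] − [0,5] + [0,4].
This gives a 12×8 integer matrix of rank 7; reducing to Smith normal form yields diagonal entries (1,1,1,1,1,1,1).

Computing H_k = (kernel of ∂_k) / (image of ∂_{k+1}):

  H_0: rank C_0 − rank ∂_1 = 6 − 5 = 1, and the invariant factors of ∂_1 are all 1, so H_0 = Z.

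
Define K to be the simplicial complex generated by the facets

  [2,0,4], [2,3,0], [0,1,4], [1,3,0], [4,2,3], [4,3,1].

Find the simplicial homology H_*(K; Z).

H_0 = Z,  H_1 = 0,  H_2 = Z.

Fix the vertex order 0 < 1 < 2 < 3 < 4 and write every simplex with vertices in increasing order. Then dim K = 2 and the simplices of K are:

  0-simplices (5): [0], [1], [2], [3], [4]
  1-simplices (9): [0,1], [0,2], [0,3], [0,4], [1,3], [1,4], [2,3], [2,4], [3,4]
  2-simplices (6): [0,1,3], [0,1,4], [0,2,3], [0,2,4], [1,3,4], [2,3,4]

giving chain groups C_0 ≅ Z^5, C_1 ≅ Z^9, C_2 ≅ Z^6.

The boundary map ∂_1: C_1 → C_0 maps an edge to its endpoints' difference, ∂[p,q] = q − p.
As a 5×9 matrix over Z this has rank 4, with invariant factors (1,1,1,1).

∂_2: C_2 → C_1 maps a triangle to the signed sum of its edges. For instance
  ∂[0,1,3] = [1,3] − [0,3] + [0,1],
  ∂[1,3,4] = [3,4] − [1,4] + [1,3].
As a 9×6 matrix over Z this has rank 5, with invariant factors (1,1,1,1,1).

Computing H_k = (kernel of ∂_k) / (image of ∂_{k+1}):

  H_0: rank C_0 − rank ∂_1 = 5 − 4 = 1, and the invariant factors of ∂_1 are all 1, so H_0 = Z.
  H_1: rank ker ∂_1 − rank ∂_2 = (9 − 4) − 5 = 0, and the invariant factors of ∂_2 are all 1, so H_1 = 0.
  H_2: rank ker ∂_2 − rank ∂_3 = (6 − 5) − 0 = 1, and there is no ∂_3, so H_2 = Z.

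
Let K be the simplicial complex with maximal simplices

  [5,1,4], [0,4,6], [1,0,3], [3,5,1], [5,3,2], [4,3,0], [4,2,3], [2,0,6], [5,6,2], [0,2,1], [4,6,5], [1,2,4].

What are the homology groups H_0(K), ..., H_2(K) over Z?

Take the total order 0 < 1 < 2 < 3 < 4 < 5 < 6 on the vertex set. Then K (dimension 2) consists of the simplices:

  0-simplices (7): [0], [1], [2], [3], [4], [5], [6]
  1-simplices (18): [0,1], [0,2], [0,3], [0,4], [0,6], [1,2], [1,3], [1,4], [1,5], [2,3], [2,4], [2,5], [2,6], [3,4], [3,5], [4,5], [4,6], [5,6]
  2-simplices (12): [0,1,2], [0,1,3], [0,2,6], [0,3,4], [0,4,6], [1,2,4], [1,3,5], [1,4,5], [2,3,4], [2,3,5], [2,5,6], [4,5,6]

Hence C_0 ≅ Z^7, C_1 ≅ Z^18, C_2 ≅ Z^12.

The boundary map ∂_1: C_1 → C_0 maps an edge to its endpoints' difference, ∂[p,q] = q − p.
As a 7×18 matrix over Z this has rank 6, with invariant factors (1,1,1,1,1,1).

The boundary map ∂_2: C_2 → C_1 acts by ∂[p,q,r] = [q,r] − [p,r] + [p,q]. For instance
  ∂[2,3,4] = [3,4] − [2,4] + [2,3],
  ∂[1,4,5] = [4,5] − [1,5] + [1,4].
The 18×12 boundary matrix has rank 12 and Smith normal form diag(1,1,1,1,1,1,1,1,1,1,1,2).

Computing H_k = (kernel of ∂_k) / (image of ∂_{k+1}):

  H_0: rank C_0 − rank ∂_1 = 7 − 6 = 1, and the invariant factors of ∂_1 are all 1, so H_0 = Z.
  H_1: rank ker ∂_1 − rank ∂_2 = (18 − 6) − 12 = 0, and ∂_2 has invariant factor 2 > 1, so H_1 = Z/2.
  H_2: rank ker ∂_2 − rank ∂_3 = (12 − 12) − 0 = 0, and there is no ∂_3, so H_2 = 0.

H_0 = Z,  H_1 = Z/2,  H_2 = 0.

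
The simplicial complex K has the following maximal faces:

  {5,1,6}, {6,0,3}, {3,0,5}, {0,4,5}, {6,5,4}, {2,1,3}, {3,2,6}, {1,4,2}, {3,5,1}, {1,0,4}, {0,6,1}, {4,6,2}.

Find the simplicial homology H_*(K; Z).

H_0 = Z,  H_1 = Z_2,  H_2 = 0.

Take the total order 0 < 1 < 2 < 3 < 4 < 5 < 6 on the vertex set. Then K (dimension 2) consists of the simplices:

  0-simplices (7): [0], [1], [2], [3], [4], [5], [6]
  1-simplices (18): [0,1], [0,3], [0,4], [0,5], [0,6], [1,2], [1,3], [1,4], [1,5], [1,6], [2,3], [2,4], [2,6], [3,5], [3,6], [4,5], [4,6], [5,6]
  2-simplices (12): [0,1,4], [0,1,6], [0,3,5], [0,3,6], [0,4,5], [1,2,3], [1,2,4], [1,3,5], [1,5,6], [2,3,6], [2,4,6], [4,5,6]

so the chain groups are C_0 ≅ Z^7, C_1 ≅ Z^18, C_2 ≅ Z^12.

Boundary ∂_1: C_1 → C_0 sends each edge [p,q] (with p < q) to q − p. For instance
  ∂[3,5] = [5] − [3].
The resulting 7×18 matrix has rank 6, and its Smith normal form has invariant factors (1,1,1,1,1,1).

∂_2: C_2 → C_1 acts by ∂[p,q,r] = [q,r] − [p,r] + [p,q]. For instance
  ∂[4,5,6] = [5,6] − [4,6] + [4,5],
  ∂[2,3,6] = [3,6] − [2,6] + [2,3].
The resulting 18×12 matrix has rank 12, and its Smith normal form has invariant factors (1,1,1,1,1,1,1,1,1,1,1,2).

From H_k ≅ ker(∂_k) / im(∂_{k+1}) we obtain:

  H_0: rank C_0 − rank ∂_1 = 7 − 6 = 1, and the invariant factors of ∂_1 are all 1, so H_0 = Z.
  H_1: rank ker ∂_1 − rank ∂_2 = (18 − 6) − 12 = 0, and ∂_2 has invariant factor 2 > 1, so H_1 = Z_2.
  H_2: rank ker ∂_2 − rank ∂_3 = (12 − 12) − 0 = 0, and there is no ∂_3, so H_2 = 0.

As a check, the Euler characteristic is 7 − 18 + 12 = 1, which agrees with 1 − 0 + 0 = 1.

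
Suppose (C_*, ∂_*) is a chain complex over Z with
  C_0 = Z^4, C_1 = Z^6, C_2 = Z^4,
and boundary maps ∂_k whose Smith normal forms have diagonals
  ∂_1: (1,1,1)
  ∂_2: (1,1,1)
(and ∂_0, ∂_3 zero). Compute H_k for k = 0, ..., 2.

H_0: b_0 = 4 − 0 − 3 = 1; torsion from ∂_1 factors > 1: none. So H_0 ≅ Z.
H_1: b_1 = 6 − 3 − 3 = 0; torsion from ∂_2 factors > 1: none. So H_1 ≅ 0.
H_2: b_2 = 4 − 3 − 0 = 1; torsion from ∂_3 factors > 1: none. So H_2 ≅ Z.

H_0 ≅ Z,  H_1 = 0,  H_2 ≅ Z.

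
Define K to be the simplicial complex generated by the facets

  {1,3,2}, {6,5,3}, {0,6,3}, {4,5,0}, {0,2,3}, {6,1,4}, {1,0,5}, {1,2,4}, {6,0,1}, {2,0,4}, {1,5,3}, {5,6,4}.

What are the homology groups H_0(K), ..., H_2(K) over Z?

Order the vertices as 0 < 1 < 2 < 3 < 4 < 5 < 6. Listing each simplex with vertices in this order, K has dimension 2 with simplices:

  0-simplices (7): [0], [1], [2], [3], [4], [5], [6]
  1-simplices (18): [0,1], [0,2], [0,3], [0,4], [0,5], [0,6], [1,2], [1,3], [1,4], [1,5], [1,6], [2,3], [2,4], [3,5], [3,6], [4,5], [4,6], [5,6]
  2-simplices (12): [0,1,5], [0,1,6], [0,2,3], [0,2,4], [0,3,6], [0,4,5], [1,2,3], [1,2,4], [1,3,5], [1,4,6], [3,5,6], [4,5,6]

giving chain groups C_0 ≅ Z^7, C_1 ≅ Z^18, C_2 ≅ Z^12.

The boundary map ∂_1: C_1 → C_0 sends each edge [p,q] (with p < q) to q − p. For instance
  ∂[0,1] = [1] − [0].
As a 7×18 matrix over Z this has rank 6, with invariant factors (1,1,1,1,1,1).

Boundary ∂_2: C_2 → C_1 sends each 2-simplex [p,q,r] to [q,r] − [p,r] + [p,q]. For instance
  ∂[0,1,5] = [1,5] − [0,5] + [0,1],
  ∂[3,5,6] = [5,6] − [3,6] + [3,5].
The resulting 18×12 matrix has rank 12, and its Smith normal form has invariant factors (1,1,1,1,1,1,1,1,1,1,1,2).

Now H_k = ker ∂_k / im ∂_{k+1}, so:

  H_0: rank C_0 − rank ∂_1 = 7 − 6 = 1, and the invariant factors of ∂_1 are all 1, so H_0 ≅ Z.
  H_1: rank ker ∂_1 − rank ∂_2 = (18 − 6) − 12 = 0, and ∂_2 has invariant factor 2 > 1, so H_1 ≅ Z_2.
  H_2: rank ker ∂_2 − rank ∂_3 = (12 − 12) − 0 = 0, and there is no ∂_3, so H_2 ≅ 0.

H_0 ≅ Z,  H_1 ≅ Z_2,  H_2 = 0.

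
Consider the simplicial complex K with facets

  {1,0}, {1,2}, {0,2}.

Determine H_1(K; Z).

We work with the vertex ordering 0 < 1 < 2. The simplices of K, each written with vertices in increasing order, are:

  0-simplices (3): [0], [1], [2]
  1-simplices (3): [0,1], [0,2], [1,2]

giving chain groups C_0 ≅ Z^3, C_1 ≅ Z^3.

∂_1: C_1 → C_0 is given by ∂[p,q] = [q] − [p]. For instance
  ∂[1,2] = [2] − [1].
As a 3×3 matrix over Z this has rank 2, with invariant factors (1,1).

From H_k ≅ ker(∂_k) / im(∂_{k+1}) we obtain:

  H_1: rank ker ∂_1 − rank ∂_2 = (3 − 2) − 0 = 1, and there is no ∂_2, so H_1 = Z.

H_1 ≅ Z.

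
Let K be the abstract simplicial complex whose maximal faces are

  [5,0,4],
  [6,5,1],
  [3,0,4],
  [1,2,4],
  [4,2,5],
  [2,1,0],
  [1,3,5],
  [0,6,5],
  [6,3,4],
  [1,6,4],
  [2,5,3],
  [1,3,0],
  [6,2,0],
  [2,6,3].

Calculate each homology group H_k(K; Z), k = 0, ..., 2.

H_0 = Z,  H_1 = Z^2,  H_2 = Z.

We work with the vertex ordering 0 < 1 < 2 < 3 < 4 < 5 < 6. The simplices of K, each written with vertices in increasing order, are:

  0-simplices (7): [0], [1], [2], [3], [4], [5], [6]
  1-simplices (21): [0,1], [0,2], [0,3], [0,4], [0,5], [0,6], [1,2], [1,3], [1,4], [1,5], [1,6], [2,3], [2,4], [2,5], [2,6], [3,4], [3,5], [3,6], [4,5], [4,6], [5,6]
  2-simplices (14): [0,1,2], [0,1,3], [0,2,6], [0,3,4], [0,4,5], [0,5,6], [1,2,4], [1,3,5], [1,4,6], [1,5,6], [2,3,5], [2,3,6], [2,4,5], [3,4,6]

giving chain groups C_0 ≅ Z^7, C_1 ≅ Z^21, C_2 ≅ Z^14.

The boundary map ∂_1: C_1 → C_0 maps an edge to its endpoints' difference, ∂[p,q] = q − p.
The 7×21 boundary matrix has rank 6 and Smith normal form diag(1,1,1,1,1,1).

∂_2: C_2 → C_1 maps a triangle to the signed sum of its edges. For instance
  ∂[2,3,6] = [3,6] − [2,6] + [2,3],
  ∂[0,1,2] = [1,2] − [0,2] + [0,1].
The 21×14 boundary matrix has rank 13 and Smith normal form diag(1,1,1,1,1,1,1,1,1,1,1,1,1).

Now H_k = ker ∂_k / im ∂_{k+1}, so:

  H_0: rank C_0 − rank ∂_1 = 7 − 6 = 1, and the invariant factors of ∂_1 are all 1, so H_0 ≅ Z.
  H_1: rank ker ∂_1 − rank ∂_2 = (21 − 6) − 13 = 2, and the invariant factors of ∂_2 are all 1, so H_1 ≅ Z^2.
  H_2: rank ker ∂_2 − rank ∂_3 = (14 − 13) − 0 = 1, and there is no ∂_3, so H_2 ≅ Z.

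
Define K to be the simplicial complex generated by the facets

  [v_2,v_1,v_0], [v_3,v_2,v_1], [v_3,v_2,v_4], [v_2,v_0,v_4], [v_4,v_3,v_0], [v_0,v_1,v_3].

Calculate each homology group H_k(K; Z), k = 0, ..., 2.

Fix the vertex order v_0 < v_1 < v_2 < v_3 < v_4 and write every simplex with vertices in increasing order. Then dim K = 2 and the simplices of K are:

  0-simplices (5): [v_0], [v_1], [v_2], [v_3], [v_4]
  1-simplices (9): [v_0,v_1], [v_0,v_2], [v_0,v_3], [v_0,v_4], [v_1,v_2], [v_1,v_3], [v_2,v_3], [v_2,v_4], [v_3,v_4]
  2-simplices (6): [v_0,v_1,v_2], [v_0,v_1,v_3], [v_0,v_2,v_4], [v_0,v_3,v_4], [v_1,v_2,v_3], [v_2,v_3,v_4]

so the chain groups are C_0 ≅ Z^5, C_1 ≅ Z^9, C_2 ≅ Z^6.

Boundary ∂_1: C_1 → C_0 sends each edge [p,q] (with p < q) to q − p.
The 5×9 boundary matrix has rank 4 and Smith normal form diag(1,1,1,1).

The boundary map ∂_2: C_2 → C_1 maps a triangle to the signed sum of its edges. For instance
  ∂[v_1,v_2,v_3] = [v_2,v_3] − [v_1,v_3] + [v_1,v_2],
  ∂[v_0,v_1,v_2] = [v_1,v_2] − [v_0,v_2] + [v_0,v_1].
This gives a 9×6 integer matrix of rank 5; reducing to Smith normal form yields diagonal entries (1,1,1,1,1).

Reading off H_k = ker ∂_k / im ∂_{k+1}:

  H_0: rank C_0 − rank ∂_1 = 5 − 4 = 1, and the invariant factors of ∂_1 are all 1, so H_0 ≅ Z.
  H_1: rank ker ∂_1 − rank ∂_2 = (9 − 4) − 5 = 0, and the invariant factors of ∂_2 are all 1, so H_1 ≅ 0.
  H_2: rank ker ∂_2 − rank ∂_3 = (6 − 5) − 0 = 1, and there is no ∂_3, so H_2 ≅ Z.

(K is a triangulation of the 2-sphere S^2.)

H_0 ≅ Z,  H_1 = 0,  H_2 ≅ Z.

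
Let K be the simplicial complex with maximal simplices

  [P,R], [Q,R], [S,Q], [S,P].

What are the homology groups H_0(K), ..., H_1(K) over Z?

H_0 ≅ Z,  H_1 ≅ Z.

Order the vertices as P < Q < R < S. Listing each simplex with vertices in this order, K has dimension 1 with simplices:

  0-simplices (4): P, Q, R, S
  1-simplices (4): PR, PS, QR, QS

Hence C_0 ≅ Z^4, C_1 ≅ Z^4.

Boundary ∂_1: C_1 → C_0 maps an edge to its endpoints' difference, ∂[p,q] = q − p.
The 4×4 boundary matrix has rank 3 and Smith normal form diag(1,1,1).

Reading off H_k = ker ∂_k / im ∂_{k+1}:

  H_0: rank C_0 − rank ∂_1 = 4 − 3 = 1, and the invariant factors of ∂_1 are all 1, so H_0 = Z.
  H_1: rank ker ∂_1 − rank ∂_2 = (4 − 3) − 0 = 1, and there is no ∂_2, so H_1 = Z.

(K is a triangulation of the circle S^1.)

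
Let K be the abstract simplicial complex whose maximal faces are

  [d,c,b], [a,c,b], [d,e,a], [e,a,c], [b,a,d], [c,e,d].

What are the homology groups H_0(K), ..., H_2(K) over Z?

Fix the vertex order a < b < c < d < e and write every simplex with vertices in increasing order. Then dim K = 2 and the simplices of K are:

  0-simplices (5): a, b, c, d, e
  1-simplices (9): ab, ac, ad, ae, bc, bd, cd, ce, de
  2-simplices (6): abc, abd, ace, ade, bcd, cde

Hence C_0 ≅ Z^5, C_1 ≅ Z^9, C_2 ≅ Z^6.

Boundary ∂_1: C_1 → C_0 maps an edge to its endpoints' difference, ∂[p,q] = q − p.
This gives a 5×9 integer matrix of rank 4; reducing to Smith normal form yields diagonal entries (1,1,1,1).

∂_2: C_2 → C_1 maps a triangle to the signed sum of its edges. For instance
  ∂abc = bc − ac + ab,
  ∂cde = de − ce + cd.
The 9×6 boundary matrix has rank 5 and Smith normal form diag(1,1,1,1,1).

Now H_k = ker ∂_k / im ∂_{k+1}, so:

  H_0: rank C_0 − rank ∂_1 = 5 − 4 = 1, and the invariant factors of ∂_1 are all 1, so H_0 = Z.
  H_1: rank ker ∂_1 − rank ∂_2 = (9 − 4) − 5 = 0, and the invariant factors of ∂_2 are all 1, so H_1 = 0.
  H_2: rank ker ∂_2 − rank ∂_3 = (6 − 5) − 0 = 1, and there is no ∂_3, so H_2 = Z.

H_0 = Z,  H_1 = 0,  H_2 = Z.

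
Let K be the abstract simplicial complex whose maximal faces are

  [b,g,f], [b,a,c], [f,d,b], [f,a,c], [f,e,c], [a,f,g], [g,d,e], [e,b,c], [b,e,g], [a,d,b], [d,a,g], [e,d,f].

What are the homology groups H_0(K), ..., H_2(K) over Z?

K has 7 vertices, 18 edges, 12 triangles.
rank ∂_0 = 0, rank ∂_1 = 6 ⇒ b_0 = 7 − 0 − 6 = 1; all invariant factors of ∂_1 are 1 so no torsion. So H_0 = Z.
rank ∂_1 = 6, rank ∂_2 = 12 ⇒ b_1 = 18 − 6 − 12 = 0; ∂_2 has invariant factor(s) [2] giving torsion. So H_1 = Z/2.
rank ∂_2 = 12, rank ∂_3 = 0 ⇒ b_2 = 12 − 12 − 0 = 0. So H_2 = 0.

H_0 ≅ Z,  H_1 ≅ Z/2,  H_2 = 0.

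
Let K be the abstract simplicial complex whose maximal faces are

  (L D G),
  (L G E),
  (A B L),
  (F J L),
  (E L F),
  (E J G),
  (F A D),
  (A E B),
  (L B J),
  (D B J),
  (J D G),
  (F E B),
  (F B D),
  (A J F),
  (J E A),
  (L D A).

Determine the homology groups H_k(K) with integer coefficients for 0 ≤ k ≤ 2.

H_0 ≅ Z,  H_1 ≅ Z^2,  H_2 ≅ Z.

Take the total order A < B < D < E < F < G < J < L on the vertex set. Then K (dimension 2) consists of the simplices:

  0-simplices (8): A, B, D, E, F, G, J, L
  1-simplices (24): AB, AD, AE, AF, AJ, AL, BD, BE, BF, BJ, BL, DF, DG, DJ, DL, EF, EG, EJ, EL, FJ, FL, GJ, GL, JL
  2-simplices (16): ABE, ABL, ADF, ADL, AEJ, AFJ, BDF, BDJ, BEF, BJL, DGJ, DGL, EFL, EGJ, EGL, FJL

Hence C_0 ≅ Z^8, C_1 ≅ Z^24, C_2 ≅ Z^16.

The boundary map ∂_1: C_1 → C_0 is given by ∂[p,q] = [q] − [p]. For instance
  ∂EL = L − E.
The resulting 8×24 matrix has rank 7, and its Smith normal form has invariant factors (1,1,1,1,1,1,1).

Boundary ∂_2: C_2 → C_1 maps a triangle to the signed sum of its edges. For instance
  ∂BDJ = DJ − BJ + BD,
  ∂EFL = FL − EL + EF.
The 24×16 boundary matrix has rank 15 and Smith normal form diag(1,1,1,1,1,1,1,1,1,1,1,1,1,1,1).

Now H_k = ker ∂_k / im ∂_{k+1}, so:

  H_0: rank C_0 − rank ∂_1 = 8 − 7 = 1, and the invariant factors of ∂_1 are all 1, so H_0 = Z.
  H_1: rank ker ∂_1 − rank ∂_2 = (24 − 7) − 15 = 2, and the invariant factors of ∂_2 are all 1, so H_1 = Z^2.
  H_2: rank ker ∂_2 − rank ∂_3 = (16 − 15) − 0 = 1, and there is no ∂_3, so H_2 = Z.

(K is a triangulation of the torus T^2.)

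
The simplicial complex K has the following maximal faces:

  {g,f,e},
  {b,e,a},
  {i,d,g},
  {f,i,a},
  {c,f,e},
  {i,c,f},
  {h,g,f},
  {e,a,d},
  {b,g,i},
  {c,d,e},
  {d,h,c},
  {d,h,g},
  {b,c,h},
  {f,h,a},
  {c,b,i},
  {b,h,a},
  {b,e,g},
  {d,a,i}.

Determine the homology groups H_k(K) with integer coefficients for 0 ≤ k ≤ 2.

H_0 ≅ Z,  H_1 ≅ Z^2,  H_2 ≅ Z.

Fix the vertex order a < b < c < d < e < f < g < h < i and write every simplex with vertices in increasing order. Then dim K = 2 and the simplices of K are:

  0-simplices (9): a, b, c, d, e, f, g, h, i
  1-simplices (27): ab, ad, ae, af, ah, ai, bc, be, bg, bh, bi, cd, ce, cf, ch, ci, de, dg, dh, di, ef, eg, fg, fh, fi, gh, gi
  2-simplices (18): abe, abh, ade, adi, afh, afi, bch, bci, beg, bgi, cde, cdh, cef, cfi, dgh, dgi, efg, fgh

giving chain groups C_0 ≅ Z^9, C_1 ≅ Z^27, C_2 ≅ Z^18.

The boundary map ∂_1: C_1 → C_0 is given by ∂[p,q] = [q] − [p]. For instance
  ∂ai = i − a.
As a 9×27 matrix over Z this has rank 8, with invariant factors (1,1,1,1,1,1,1,1).

The boundary map ∂_2: C_2 → C_1 sends each 2-simplex [p,q,r] to [q,r] − [p,r] + [p,q]. For instance
  ∂cde = de − ce + cd,
  ∂bci = ci − bi + bc.
The 27×18 boundary matrix has rank 17 and Smith normal form diag(1,1,1,1,1,1,1,1,1,1,1,1,1,1,1,1,1).

Now H_k = ker ∂_k / im ∂_{k+1}, so:

  H_0: rank C_0 − rank ∂_1 = 9 − 8 = 1, and the invariant factors of ∂_1 are all 1, so H_0 ≅ Z.
  H_1: rank ker ∂_1 − rank ∂_2 = (27 − 8) − 17 = 2, and the invariant factors of ∂_2 are all 1, so H_1 ≅ Z^2.
  H_2: rank ker ∂_2 − rank ∂_3 = (18 − 17) − 0 = 1, and there is no ∂_3, so H_2 ≅ Z.

(K is a triangulation of the torus T^2.)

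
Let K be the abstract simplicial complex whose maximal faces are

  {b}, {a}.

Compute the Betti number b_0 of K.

K has 2 vertices.
rank ∂_0 = 0, rank ∂_1 = 0 ⇒ b_0 = 2 − 0 − 0 = 2. So H_0 = Z^2.

b_0 = 2.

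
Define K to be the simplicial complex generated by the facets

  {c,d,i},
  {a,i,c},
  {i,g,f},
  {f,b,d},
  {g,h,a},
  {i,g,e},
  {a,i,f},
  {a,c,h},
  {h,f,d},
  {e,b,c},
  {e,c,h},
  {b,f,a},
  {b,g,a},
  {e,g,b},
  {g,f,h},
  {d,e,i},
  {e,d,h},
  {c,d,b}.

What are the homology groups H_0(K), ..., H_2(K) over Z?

H_0 = Z,  H_1 = Z ⊕ Z/2Z,  H_2 = 0.

Take the total order a < b < c < d < e < f < g < h < i on the vertex set. Then K (dimension 2) consists of the simplices:

  0-simplices (9): a, b, c, d, e, f, g, h, i
  1-simplices (27): ab, ac, af, ag, ah, ai, bc, bd, be, bf, bg, cd, ce, ch, ci, de, df, dh, di, eg, eh, ei, fg, fh, fi, gh, gi
  2-simplices (18): abf, abg, ach, aci, afi, agh, bcd, bce, bdf, beg, cdi, ceh, deh, dei, dfh, egi, fgh, fgi

giving chain groups C_0 ≅ Z^9, C_1 ≅ Z^27, C_2 ≅ Z^18.

Boundary ∂_1: C_1 → C_0 is given by ∂[p,q] = [q] − [p].
The resulting 9×27 matrix has rank 8, and its Smith normal form has invariant factors (1,1,1,1,1,1,1,1).

Boundary ∂_2: C_2 → C_1 acts by ∂[p,q,r] = [q,r] − [p,r] + [p,q]. For instance
  ∂cdi = di − ci + cd,
  ∂ceh = eh − ch + ce.
This gives a 27×18 integer matrix of rank 18; reducing to Smith normal form yields diagonal entries (1,1,1,1,1,1,1,1,1,1,1,1,1,1,1,1,1,2).

From H_k ≅ ker(∂_k) / im(∂_{k+1}) we obtain:

  H_0: rank C_0 − rank ∂_1 = 9 − 8 = 1, and the invariant factors of ∂_1 are all 1, so H_0 ≅ Z.
  H_1: rank ker ∂_1 − rank ∂_2 = (27 − 8) − 18 = 1, and ∂_2 has invariant factor 2 > 1, so H_1 ≅ Z ⊕ Z/2Z.
  H_2: rank ker ∂_2 − rank ∂_3 = (18 − 18) − 0 = 0, and there is no ∂_3, so H_2 ≅ 0.

As a check, the Euler characteristic is 9 − 27 + 18 = 0, which agrees with 1 − 1 + 0 = 0.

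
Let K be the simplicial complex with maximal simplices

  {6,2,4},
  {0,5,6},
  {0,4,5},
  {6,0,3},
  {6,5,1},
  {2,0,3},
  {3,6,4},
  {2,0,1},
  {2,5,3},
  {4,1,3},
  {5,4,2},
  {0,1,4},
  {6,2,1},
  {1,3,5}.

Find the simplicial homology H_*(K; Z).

Fix the vertex order 0 < 1 < 2 < 3 < 4 < 5 < 6 and write every simplex with vertices in increasing order. Then dim K = 2 and the simplices of K are:

  0-simplices (7): [0], [1], [2], [3], [4], [5], [6]
  1-simplices (21): [0,1], [0,2], [0,3], [0,4], [0,5], [0,6], [1,2], [1,3], [1,4], [1,5], [1,6], [2,3], [2,4], [2,5], [2,6], [3,4], [3,5], [3,6], [4,5], [4,6], [5,6]
  2-simplices (14): [0,1,2], [0,1,4], [0,2,3], [0,3,6], [0,4,5], [0,5,6], [1,2,6], [1,3,4], [1,3,5], [1,5,6], [2,3,5], [2,4,5], [2,4,6], [3,4,6]

Hence C_0 ≅ Z^7, C_1 ≅ Z^21, C_2 ≅ Z^14.

The boundary map ∂_1: C_1 → C_0 sends each edge [p,q] (with p < q) to q − p. For instance
  ∂[0,2] = [2] − [0].
As a 7×21 matrix over Z this has rank 6, with invariant factors (1,1,1,1,1,1).

The boundary map ∂_2: C_2 → C_1 sends each 2-simplex [p,q,r] to [q,r] − [p,r] + [p,q]. For instance
  ∂[0,5,6] = [5,6] − [0,6] + [0,5],
  ∂[0,3,6] = [3,6] − [0,6] + [0,3].
The 21×14 boundary matrix has rank 13 and Smith normal form diag(1,1,1,1,1,1,1,1,1,1,1,1,1).

Reading off H_k = ker ∂_k / im ∂_{k+1}:

  H_0: rank C_0 − rank ∂_1 = 7 − 6 = 1, and the invariant factors of ∂_1 are all 1, so H_0 = Z.
  H_1: rank ker ∂_1 − rank ∂_2 = (21 − 6) − 13 = 2, and the invariant factors of ∂_2 are all 1, so H_1 = Z^2.
  H_2: rank ker ∂_2 − rank ∂_3 = (14 − 13) − 0 = 1, and there is no ∂_3, so H_2 = Z.

As a check, the Euler characteristic is 7 − 21 + 14 = 0, which agrees with 1 − 2 + 1 = 0.

H_0 ≅ Z,  H_1 ≅ Z^2,  H_2 ≅ Z.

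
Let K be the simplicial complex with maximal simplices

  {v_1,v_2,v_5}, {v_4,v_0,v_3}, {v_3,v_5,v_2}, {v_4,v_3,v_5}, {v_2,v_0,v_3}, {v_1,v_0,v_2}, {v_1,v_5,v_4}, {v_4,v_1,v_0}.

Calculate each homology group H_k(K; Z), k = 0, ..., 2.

H_0 ≅ Z,  H_1 = 0,  H_2 ≅ Z.

Order the vertices as v_0 < v_1 < v_2 < v_3 < v_4 < v_5. Listing each simplex with vertices in this order, K has dimension 2 with simplices:

  0-simplices (6): [v_0], [v_1], [v_2], [v_3], [v_4], [v_5]
  1-simplices (12): [v_0,v_1], [v_0,v_2], [v_0,v_3], [v_0,v_4], [v_1,v_2], [v_1,v_4], [v_1,v_5], [v_2,v_3], [v_2,v_5], [v_3,v_4], [v_3,v_5], [v_4,v_5]
  2-simplices (8): [v_0,v_1,v_2], [v_0,v_1,v_4], [v_0,v_2,v_3], [v_0,v_3,v_4], [v_1,v_2,v_5], [v_1,v_4,v_5], [v_2,v_3,v_5], [v_3,v_4,v_5]

so the chain groups are C_0 ≅ Z^6, C_1 ≅ Z^12, C_2 ≅ Z^8.

∂_1: C_1 → C_0 maps an edge to its endpoints' difference, ∂[p,q] = q − p. For instance
  ∂[v_2,v_3] = [v_3] − [v_2].
This gives a 6×12 integer matrix of rank 5; reducing to Smith normal form yields diagonal entries (1,1,1,1,1).

Boundary ∂_2: C_2 → C_1 maps a triangle to the signed sum of its edges. For instance
  ∂[v_1,v_4,v_5] = [v_4,v_5] − [v_1,v_5] + [v_1,v_4],
  ∂[v_0,v_2,v_3] = [v_2,v_3] − [v_0,v_3] + [v_0,v_2].
As a 12×8 matrix over Z this has rank 7, with invariant factors (1,1,1,1,1,1,1).

Now H_k = ker ∂_k / im ∂_{k+1}, so:

  H_0: rank C_0 − rank ∂_1 = 6 − 5 = 1, and the invariant factors of ∂_1 are all 1, so H_0 ≅ Z.
  H_1: rank ker ∂_1 − rank ∂_2 = (12 − 5) − 7 = 0, and the invariant factors of ∂_2 are all 1, so H_1 ≅ 0.
  H_2: rank ker ∂_2 − rank ∂_3 = (8 − 7) − 0 = 1, and there is no ∂_3, so H_2 ≅ Z.

(K is a triangulation of the 2-sphere S^2.)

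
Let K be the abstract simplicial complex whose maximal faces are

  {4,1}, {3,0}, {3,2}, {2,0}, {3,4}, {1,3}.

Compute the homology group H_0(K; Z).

H_0 = Z.

Fix the vertex order 0 < 1 < 2 < 3 < 4 and write every simplex with vertices in increasing order. Then dim K = 1 and the simplices of K are:

  0-simplices (5): [0], [1], [2], [3], [4]
  1-simplices (6): [0,2], [0,3], [1,3], [1,4], [2,3], [3,4]

giving chain groups C_0 ≅ Z^5, C_1 ≅ Z^6.

∂_1: C_1 → C_0 is given by ∂[p,q] = [q] − [p]. For instance
  ∂[2,3] = [3] − [2].
This gives a 5×6 integer matrix of rank 4; reducing to Smith normal form yields diagonal entries (1,1,1,1).

From H_k ≅ ker(∂_k) / im(∂_{k+1}) we obtain:

  H_0: rank C_0 − rank ∂_1 = 5 − 4 = 1, and the invariant factors of ∂_1 are all 1, so H_0 = Z.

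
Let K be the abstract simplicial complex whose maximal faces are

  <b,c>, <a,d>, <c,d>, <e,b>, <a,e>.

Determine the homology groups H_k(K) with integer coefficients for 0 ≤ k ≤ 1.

H_0 ≅ Z,  H_1 ≅ Z.

Order the vertices as a < b < c < d < e. Listing each simplex with vertices in this order, K has dimension 1 with simplices:

  0-simplices (5): a, b, c, d, e
  1-simplices (5): ad, ae, bc, be, cd

so the chain groups are C_0 ≅ Z^5, C_1 ≅ Z^5.

∂_1: C_1 → C_0 sends each edge [p,q] (with p < q) to q − p. For instance
  ∂ad = d − a.
The resulting 5×5 matrix has rank 4, and its Smith normal form has invariant factors (1,1,1,1).

Now H_k = ker ∂_k / im ∂_{k+1}, so:

  H_0: rank C_0 − rank ∂_1 = 5 − 4 = 1, and the invariant factors of ∂_1 are all 1, so H_0 = Z.
  H_1: rank ker ∂_1 − rank ∂_2 = (5 − 4) − 0 = 1, and there is no ∂_2, so H_1 = Z.

(K is a triangulation of the circle S^1.)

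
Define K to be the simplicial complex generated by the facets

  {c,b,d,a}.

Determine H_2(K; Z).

H_2 ≅ 0.

K has 4 vertices, 6 edges, 4 triangles, 1 3-simplex.
rank ∂_2 = 3, rank ∂_3 = 1 ⇒ b_2 = 4 − 3 − 1 = 0; all invariant factors of ∂_3 are 1 so no torsion. So H_2 ≅ 0.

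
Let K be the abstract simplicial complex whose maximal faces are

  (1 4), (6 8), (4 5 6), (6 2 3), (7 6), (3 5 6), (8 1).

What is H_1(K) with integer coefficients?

We work with the vertex ordering 1 < 2 < 3 < 4 < 5 < 6 < 7 < 8. The simplices of K, each written with vertices in increasing order, are:

  0-simplices (8): [1], [2], [3], [4], [5], [6], [7], [8]
  1-simplices (11): [1,4], [1,8], [2,3], [2,6], [3,5], [3,6], [4,5], [4,6], [5,6], [6,7], [6,8]
  2-simplices (3): [2,3,6], [3,5,6], [4,5,6]

Hence C_0 ≅ Z^8, C_1 ≅ Z^11, C_2 ≅ Z^3.

The boundary map ∂_1: C_1 → C_0 sends each edge [p,q] (with p < q) to q − p.
As a 8×11 matrix over Z this has rank 7, with invariant factors (1,1,1,1,1,1,1).

The boundary map ∂_2: C_2 → C_1 maps a triangle to the signed sum of its edges. For instance
  ∂[4,5,6] = [5,6] − [4,6] + [4,5],
  ∂[3,5,6] = [5,6] − [3,6] + [3,5].
The 11×3 boundary matrix has rank 3 and Smith normal form diag(1,1,1).

Computing H_k = (kernel of ∂_k) / (image of ∂_{k+1}):

  H_1: rank ker ∂_1 − rank ∂_2 = (11 − 7) − 3 = 1, and the invariant factors of ∂_2 are all 1, so H_1 ≅ Z.

H_1 ≅ Z.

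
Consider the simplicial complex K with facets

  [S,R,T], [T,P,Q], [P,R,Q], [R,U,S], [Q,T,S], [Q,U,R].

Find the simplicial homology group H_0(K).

H_0 ≅ Z.

Take the total order P < Q < R < S < T < U on the vertex set. Then K (dimension 2) consists of the simplices:

  0-simplices (6): P, Q, R, S, T, U
  1-simplices (12): PQ, PR, PT, QR, QS, QT, QU, RS, RT, RU, ST, SU
  2-simplices (6): PQR, PQT, QRU, QST, RST, RSU

Hence C_0 ≅ Z^6, C_1 ≅ Z^12, C_2 ≅ Z^6.

The boundary map ∂_1: C_1 → C_0 sends each edge [p,q] (with p < q) to q − p.
The 6×12 boundary matrix has rank 5 and Smith normal form diag(1,1,1,1,1).

∂_2: C_2 → C_1 acts by ∂[p,q,r] = [q,r] − [p,r] + [p,q]. For instance
  ∂PQT = QT − PT + PQ,
  ∂RSU = SU − RU + RS.
This gives a 12×6 integer matrix of rank 6; reducing to Smith normal form yields diagonal entries (1,1,1,1,1,1).

Reading off H_k = ker ∂_k / im ∂_{k+1}:

  H_0: rank C_0 − rank ∂_1 = 6 − 5 = 1, and the invariant factors of ∂_1 are all 1, so H_0 ≅ Z.

(K is a triangulation of the cylinder S^1 x I.)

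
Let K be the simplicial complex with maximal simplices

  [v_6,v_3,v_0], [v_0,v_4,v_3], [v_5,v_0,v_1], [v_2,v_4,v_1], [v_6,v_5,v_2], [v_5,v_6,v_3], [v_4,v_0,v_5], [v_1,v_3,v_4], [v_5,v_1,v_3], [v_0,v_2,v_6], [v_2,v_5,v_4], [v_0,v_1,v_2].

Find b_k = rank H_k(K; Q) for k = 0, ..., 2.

Order the vertices as v_0 < v_1 < v_2 < v_3 < v_4 < v_5 < v_6. Listing each simplex with vertices in this order, K has dimension 2 with simplices:

  0-simplices (7): [v_0], [v_1], [v_2], [v_3], [v_4], [v_5], [v_6]
  1-simplices (18): (18 of them)
  2-simplices (12): (12 of them)

so the chain groups are C_0 ≅ Z^7, C_1 ≅ Z^18, C_2 ≅ Z^12.

Boundary ∂_1: C_1 → C_0 maps an edge to its endpoints' difference, ∂[p,q] = q − p. For instance
  ∂[v_1,v_4] = [v_4] − [v_1].
This gives a 7×18 integer matrix of rank 6; reducing to Smith normal form yields diagonal entries (1,1,1,1,1,1).

∂_2: C_2 → C_1 acts by ∂[p,q,r] = [q,r] − [p,r] + [p,q]. For instance
  ∂[v_0,v_3,v_6] = [v_3,v_6] − [v_0,v_6] + [v_0,v_3],
  ∂[v_2,v_4,v_5] = [v_4,v_5] − [v_2,v_5] + [v_2,v_4].
As a 18×12 matrix over Z this has rank 12, with invariant factors (1,1,1,1,1,1,1,1,1,1,1,2).

Computing H_k = (kernel of ∂_k) / (image of ∂_{k+1}):

  H_0: rank C_0 − rank ∂_1 = 7 − 6 = 1, and the invariant factors of ∂_1 are all 1, so H_0 = Z.
  H_1: rank ker ∂_1 − rank ∂_2 = (18 − 6) − 12 = 0, and ∂_2 has invariant factor 2 > 1, so H_1 = Z/2.
  H_2: rank ker ∂_2 − rank ∂_3 = (12 − 12) − 0 = 0, and there is no ∂_3, so H_2 = 0.

Hence the Betti numbers are b_0 = 1, b_1 = 0, b_2 = 0.

b_0 = 1, b_1 = 0, b_2 = 0.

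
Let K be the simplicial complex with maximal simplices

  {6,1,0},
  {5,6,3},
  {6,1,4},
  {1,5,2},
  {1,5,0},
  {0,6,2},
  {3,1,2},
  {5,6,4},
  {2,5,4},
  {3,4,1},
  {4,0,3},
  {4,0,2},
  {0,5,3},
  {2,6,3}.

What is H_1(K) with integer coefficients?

Fix the vertex order 0 < 1 < 2 < 3 < 4 < 5 < 6 and write every simplex with vertices in increasing order. Then dim K = 2 and the simplices of K are:

  0-simplices (7): [0], [1], [2], [3], [4], [5], [6]
  1-simplices (21): [0,1], [0,2], [0,3], [0,4], [0,5], [0,6], [1,2], [1,3], [1,4], [1,5], [1,6], [2,3], [2,4], [2,5], [2,6], [3,4], [3,5], [3,6], [4,5], [4,6], [5,6]
  2-simplices (14): [0,1,5], [0,1,6], [0,2,4], [0,2,6], [0,3,4], [0,3,5], [1,2,3], [1,2,5], [1,3,4], [1,4,6], [2,3,6], [2,4,5], [3,5,6], [4,5,6]

Hence C_0 ≅ Z^7, C_1 ≅ Z^21, C_2 ≅ Z^14.

The boundary map ∂_1: C_1 → C_0 is given by ∂[p,q] = [q] − [p].
This gives a 7×21 integer matrix of rank 6; reducing to Smith normal form yields diagonal entries (1,1,1,1,1,1).

Boundary ∂_2: C_2 → C_1 acts by ∂[p,q,r] = [q,r] − [p,r] + [p,q]. For instance
  ∂[0,1,5] = [1,5] − [0,5] + [0,1],
  ∂[1,2,3] = [2,3] − [1,3] + [1,2].
As a 21×14 matrix over Z this has rank 13, with invariant factors (1,1,1,1,1,1,1,1,1,1,1,1,1).

From H_k ≅ ker(∂_k) / im(∂_{k+1}) we obtain:

  H_1: rank ker ∂_1 − rank ∂_2 = (21 − 6) − 13 = 2, and the invariant factors of ∂_2 are all 1, so H_1 ≅ Z^2.

H_1 = Z^2.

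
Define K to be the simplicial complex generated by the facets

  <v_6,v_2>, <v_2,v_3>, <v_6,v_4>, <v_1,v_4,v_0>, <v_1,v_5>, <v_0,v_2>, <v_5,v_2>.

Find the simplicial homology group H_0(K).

H_0 = Z.

Order the vertices as v_0 < v_1 < v_2 < v_3 < v_4 < v_5 < v_6. Listing each simplex with vertices in this order, K has dimension 2 with simplices:

  0-simplices (7): [v_0], [v_1], [v_2], [v_3], [v_4], [v_5], [v_6]
  1-simplices (9): [v_0,v_1], [v_0,v_2], [v_0,v_4], [v_1,v_4], [v_1,v_5], [v_2,v_3], [v_2,v_5], [v_2,v_6], [v_4,v_6]
  2-simplices (1): [v_0,v_1,v_4]

Hence C_0 ≅ Z^7, C_1 ≅ Z^9, C_2 ≅ Z^1.

The boundary map ∂_1: C_1 → C_0 sends each edge [p,q] (with p < q) to q − p.
The 7×9 boundary matrix has rank 6 and Smith normal form diag(1,1,1,1,1,1).

The boundary map ∂_2: C_2 → C_1 acts by ∂[p,q,r] = [q,r] − [p,r] + [p,q]. For instance
  ∂[v_0,v_1,v_4] = [v_1,v_4] − [v_0,v_4] + [v_0,v_1].
The 9×1 boundary matrix has rank 1 and Smith normal form diag(1).

Now H_k = ker ∂_k / im ∂_{k+1}, so:

  H_0: rank C_0 − rank ∂_1 = 7 − 6 = 1, and the invariant factors of ∂_1 are all 1, so H_0 = Z.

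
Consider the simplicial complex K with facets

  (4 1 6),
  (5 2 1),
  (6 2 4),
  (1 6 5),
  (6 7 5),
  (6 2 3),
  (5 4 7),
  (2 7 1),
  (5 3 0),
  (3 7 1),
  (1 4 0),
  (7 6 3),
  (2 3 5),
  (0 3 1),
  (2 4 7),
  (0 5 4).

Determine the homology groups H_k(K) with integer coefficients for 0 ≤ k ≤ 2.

Take the total order 0 < 1 < 2 < 3 < 4 < 5 < 6 < 7 on the vertex set. Then K (dimension 2) consists of the simplices:

  0-simplices (8): [0], [1], [2], [3], [4], [5], [6], [7]
  1-simplices (24): (24 of them)
  2-simplices (16): [0,1,3], [0,1,4], [0,3,5], [0,4,5], [1,2,5], [1,2,7], [1,3,7], [1,4,6], [1,5,6], [2,3,5], [2,3,6], [2,4,6], [2,4,7], [3,6,7], [4,5,7], [5,6,7]

Hence C_0 ≅ Z^8, C_1 ≅ Z^24, C_2 ≅ Z^16.

The boundary map ∂_1: C_1 → C_0 maps an edge to its endpoints' difference, ∂[p,q] = q − p.
As a 8×24 matrix over Z this has rank 7, with invariant factors (1,1,1,1,1,1,1).

Boundary ∂_2: C_2 → C_1 maps a triangle to the signed sum of its edges. For instance
  ∂[2,4,7] = [4,7] − [2,7] + [2,4],
  ∂[2,3,5] = [3,5] − [2,5] + [2,3].
This gives a 24×16 integer matrix of rank 15; reducing to Smith normal form yields diagonal entries (1,1,1,1,1,1,1,1,1,1,1,1,1,1,1).

Reading off H_k = ker ∂_k / im ∂_{k+1}:

  H_0: rank C_0 − rank ∂_1 = 8 − 7 = 1, and the invariant factors of ∂_1 are all 1, so H_0 = Z.
  H_1: rank ker ∂_1 − rank ∂_2 = (24 − 7) − 15 = 2, and the invariant factors of ∂_2 are all 1, so H_1 = Z^2.
  H_2: rank ker ∂_2 − rank ∂_3 = (16 − 15) − 0 = 1, and there is no ∂_3, so H_2 = Z.

As a check, the Euler characteristic is 8 − 24 + 16 = 0, which agrees with 1 − 2 + 1 = 0.

H_0 ≅ Z,  H_1 ≅ Z^2,  H_2 ≅ Z.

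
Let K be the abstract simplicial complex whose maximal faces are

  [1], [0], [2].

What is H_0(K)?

H_0 = Z^3.

Take the total order 0 < 1 < 2 on the vertex set. Then K (dimension 0) consists of the simplices:

  0-simplices (3): [0], [1], [2]

Hence C_0 ≅ Z^3.

From H_k ≅ ker(∂_k) / im(∂_{k+1}) we obtain:

  H_0: rank C_0 − rank ∂_1 = 3 − 0 = 3, and there is no ∂_1, so H_0 ≅ Z^3.

(K is a triangulation of a set of 3 points.)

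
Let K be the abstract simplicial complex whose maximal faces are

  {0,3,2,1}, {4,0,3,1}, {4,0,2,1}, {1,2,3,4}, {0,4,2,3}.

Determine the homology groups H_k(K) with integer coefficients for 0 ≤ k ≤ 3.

H_0 ≅ Z,  H_1 = 0,  H_2 = 0,  H_3 ≅ Z.

Take the total order 0 < 1 < 2 < 3 < 4 on the vertex set. Then K (dimension 3) consists of the simplices:

  0-simplices (5): [0], [1], [2], [3], [4]
  1-simplices (10): [0,1], [0,2], [0,3], [0,4], [1,2], [1,3], [1,4], [2,3], [2,4], [3,4]
  2-simplices (10): [0,1,2], [0,1,3], [0,1,4], [0,2,3], [0,2,4], [0,3,4], [1,2,3], [1,2,4], [1,3,4], [2,3,4]
  3-simplices (5): [0,1,2,3], [0,1,2,4], [0,1,3,4], [0,2,3,4], [1,2,3,4]

so the chain groups are C_0 ≅ Z^5, C_1 ≅ Z^10, C_2 ≅ Z^10, C_3 ≅ Z^5.

The boundary map ∂_1: C_1 → C_0 maps an edge to its endpoints' difference, ∂[p,q] = q − p. For instance
  ∂[1,4] = [4] − [1].
The resulting 5×10 matrix has rank 4, and its Smith normal form has invariant factors (1,1,1,1).

∂_2: C_2 → C_1 acts by ∂[p,q,r] = [q,r] − [p,r] + [p,q]. For instance
  ∂[0,1,3] = [1,3] − [0,3] + [0,1],
  ∂[0,1,4] = [1,4] − [0,4] + [0,1].
The resulting 10×10 matrix has rank 6, and its Smith normal form has invariant factors (1,1,1,1,1,1).

∂_3: C_3 → C_2 sends each 3-simplex σ to the alternating sum Σ_i (−1)^i (σ with its i-th vertex removed). For instance
  ∂[0,2,3,4] = [2,3,4] − [0,3,4] + [0,2,4] − [0,2,3],
  ∂[0,1,3,4] = [1,3,4] − [0,3,4] + [0,1,4] − [0,1,3].
This gives a 10×5 integer matrix of rank 4; reducing to Smith normal form yields diagonal entries (1,1,1,1).

Now H_k = ker ∂_k / im ∂_{k+1}, so:

  H_0: rank C_0 − rank ∂_1 = 5 − 4 = 1, and the invariant factors of ∂_1 are all 1, so H_0 = Z.
  H_1: rank ker ∂_1 − rank ∂_2 = (10 − 4) − 6 = 0, and the invariant factors of ∂_2 are all 1, so H_1 = 0.
  H_2: rank ker ∂_2 − rank ∂_3 = (10 − 6) − 4 = 0, and the invariant factors of ∂_3 are all 1, so H_2 = 0.
  H_3: rank ker ∂_3 − rank ∂_4 = (5 − 4) − 0 = 1, and there is no ∂_4, so H_3 = Z.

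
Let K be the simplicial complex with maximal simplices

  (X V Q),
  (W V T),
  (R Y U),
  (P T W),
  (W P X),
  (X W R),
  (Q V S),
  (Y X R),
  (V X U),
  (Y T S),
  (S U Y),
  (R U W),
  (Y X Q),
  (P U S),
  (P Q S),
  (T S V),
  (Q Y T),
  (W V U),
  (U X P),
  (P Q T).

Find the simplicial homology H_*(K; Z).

H_0 = Z,  H_1 = Z ⊕ Z/2Z,  H_2 = 0.

Fix the vertex order P < Q < R < S < T < U < V < W < X < Y and write every simplex with vertices in increasing order. Then dim K = 2 and the simplices of K are:

  0-simplices (10): P, Q, R, S, T, U, V, W, X, Y
  1-simplices (30): PQ, PS, PT, PU, PW, PX, QS, QT, QV, QX, QY, RU, RW, RX, RY, ST, SU, SV, SY, TV, TW, TY, UV, UW, UX, UY, VW, VX, WX, XY
  2-simplices (20): PQS, PQT, PSU, PTW, PUX, PWX, QSV, QTY, QVX, QXY, RUW, RUY, RWX, RXY, STV, STY, SUY, TVW, UVW, UVX

Hence C_0 ≅ Z^10, C_1 ≅ Z^30, C_2 ≅ Z^20.

Boundary ∂_1: C_1 → C_0 sends each edge [p,q] (with p < q) to q − p.
The resulting 10×30 matrix has rank 9, and its Smith normal form has invariant factors (1,1,1,1,1,1,1,1,1).

The boundary map ∂_2: C_2 → C_1 acts by ∂[p,q,r] = [q,r] − [p,r] + [p,q]. For instance
  ∂RUY = UY − RY + RU,
  ∂UVW = VW − UW + UV.
This gives a 30×20 integer matrix of rank 20; reducing to Smith normal form yields diagonal entries (1,1,1,1,1,1,1,1,1,1,1,1,1,1,1,1,1,1,1,2).

From H_k ≅ ker(∂_k) / im(∂_{k+1}) we obtain:

  H_0: rank C_0 − rank ∂_1 = 10 − 9 = 1, and the invariant factors of ∂_1 are all 1, so H_0 = Z.
  H_1: rank ker ∂_1 − rank ∂_2 = (30 − 9) − 20 = 1, and ∂_2 has invariant factor 2 > 1, so H_1 = Z ⊕ Z/2Z.
  H_2: rank ker ∂_2 − rank ∂_3 = (20 − 20) − 0 = 0, and there is no ∂_3, so H_2 = 0.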